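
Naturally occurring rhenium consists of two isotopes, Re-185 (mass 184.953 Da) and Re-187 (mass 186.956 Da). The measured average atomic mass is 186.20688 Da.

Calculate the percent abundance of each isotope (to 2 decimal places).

Writing the weighted mean with unknown fraction x of Re-185:
184.953·x + 186.956·(1 − x) = 186.20688
(184.953 − 186.956)·x = 186.20688 − 186.956
x = -0.74912 / -2.003 = 0.37400 → 37.40% Re-185, 62.60% Re-187.

Re-185: 37.40%, Re-187: 62.60%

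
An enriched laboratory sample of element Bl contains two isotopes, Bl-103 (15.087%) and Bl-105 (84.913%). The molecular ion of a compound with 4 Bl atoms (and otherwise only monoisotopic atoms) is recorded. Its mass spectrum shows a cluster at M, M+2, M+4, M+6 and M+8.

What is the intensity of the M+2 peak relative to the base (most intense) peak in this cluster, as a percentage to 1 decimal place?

2.2%

Term probabilities: M 0.0005, M+2 0.0117, M+4 0.0985, M+6 0.3695, M+8 0.5199. Base peak = M+8.
P(M+8) = C(4,4) × 0.15087^0 × 0.84913^4 = 1 × 1.0000 × 0.51987237 = 0.519872 (base)
P(M+2) = C(4,1) × 0.15087^3 × 0.84913^1 = 4 × 0.00343407 × 0.84913 = 0.011664
Relative intensity = 0.011664 / 0.519872 × 100 = 2.2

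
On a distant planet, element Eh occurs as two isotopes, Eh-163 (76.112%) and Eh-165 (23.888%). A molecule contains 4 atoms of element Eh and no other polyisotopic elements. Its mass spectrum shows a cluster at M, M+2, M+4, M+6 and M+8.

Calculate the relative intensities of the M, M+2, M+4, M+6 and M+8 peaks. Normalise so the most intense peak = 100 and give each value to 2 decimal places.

The 4 Eh atoms are independent, so intensities follow the terms of (0.76112 + 0.23888)^4.
P(M) = 0.76112^4 = 0.335593
P(M+2) = 4 × 0.76112^3 × 0.23888^1 = 0.421307
P(M+4) = 6 × 0.76112^2 × 0.23888^2 = 0.198343
P(M+6) = 4 × 0.76112^1 × 0.23888^3 = 0.041500
P(M+8) = 0.23888^4 = 0.003256
The M+2 peak is largest (0.421307); scaling to 100 gives 79.66 : 100.00 : 47.08 : 9.85 : 0.77.

79.66 : 100.00 : 47.08 : 9.85 : 0.77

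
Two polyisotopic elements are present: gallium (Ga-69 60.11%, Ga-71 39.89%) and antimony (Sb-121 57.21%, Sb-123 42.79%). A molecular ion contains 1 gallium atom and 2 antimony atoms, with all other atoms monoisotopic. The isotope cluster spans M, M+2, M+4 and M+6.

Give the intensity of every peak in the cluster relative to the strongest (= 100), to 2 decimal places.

46.31 : 100.00 : 71.87 : 17.19

Gallium pattern (n=1): 0.6011 : 0.3989
Antimony pattern (n=2): 0.32729841 : 0.48960318 : 0.18309841
Convolve the two distributions (both contribute in 2-u steps):
  M: 0.6011×0.32729841 = 0.196739
  M+2: 0.6011×0.48960318 + 0.3989×0.32729841 = 0.424860
  M+4: 0.6011×0.18309841 + 0.3989×0.48960318 = 0.305363
  M+6: 0.3989×0.18309841 = 0.073038
Scale to base peak (0.424860) = 100: 46.31 : 100.00 : 71.87 : 17.19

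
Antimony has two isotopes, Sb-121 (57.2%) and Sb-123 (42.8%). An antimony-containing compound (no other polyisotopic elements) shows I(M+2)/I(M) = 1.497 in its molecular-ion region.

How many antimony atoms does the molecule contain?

With n Sb atoms, P(M+2)/P(M) = C(n,1)·p^(n−1)q / p^n = n·q/p = n · 0.428/0.572.
n = 1.497 × 0.572/0.428 = 2.00 ≈ 2

2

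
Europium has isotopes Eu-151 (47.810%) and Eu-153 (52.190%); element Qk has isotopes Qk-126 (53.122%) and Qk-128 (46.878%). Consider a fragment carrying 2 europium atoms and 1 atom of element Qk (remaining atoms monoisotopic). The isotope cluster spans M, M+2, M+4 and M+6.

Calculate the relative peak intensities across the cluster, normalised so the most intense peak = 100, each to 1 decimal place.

32.1 : 98.3 : 100.0 : 33.7

Europium pattern (n=2): 0.22857961 : 0.49904078 : 0.27237961
Element Qk pattern (n=1): 0.53122 : 0.46878
Convolve the two distributions (both contribute in 2-u steps):
  M: 0.22857961×0.53122 = 0.121426
  M+2: 0.22857961×0.46878 + 0.49904078×0.53122 = 0.372254
  M+4: 0.49904078×0.46878 + 0.27237961×0.53122 = 0.378634
  M+6: 0.27237961×0.46878 = 0.127686
Scale to base peak (0.378634) = 100: 32.1 : 98.3 : 100.0 : 33.7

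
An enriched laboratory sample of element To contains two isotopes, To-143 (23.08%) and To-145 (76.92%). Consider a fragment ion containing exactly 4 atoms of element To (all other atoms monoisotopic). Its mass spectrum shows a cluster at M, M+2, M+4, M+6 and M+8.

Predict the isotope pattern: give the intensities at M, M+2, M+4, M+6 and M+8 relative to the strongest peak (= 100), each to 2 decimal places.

0.68 : 9.00 : 45.01 : 100.00 : 83.32

Expanding (0.2308 + 0.7692)^4:
P(M) = 0.2308^4 = 0.002838
P(M+2) = 4 × 0.2308^3 × 0.7692^1 = 0.037827
P(M+4) = 6 × 0.2308^2 × 0.7692^2 = 0.189104
P(M+6) = 4 × 0.2308^1 × 0.7692^3 = 0.420159
P(M+8) = 0.7692^4 = 0.350072
The M+6 peak is largest (0.420159); scaling to 100 gives 0.68 : 9.00 : 45.01 : 100.00 : 83.32.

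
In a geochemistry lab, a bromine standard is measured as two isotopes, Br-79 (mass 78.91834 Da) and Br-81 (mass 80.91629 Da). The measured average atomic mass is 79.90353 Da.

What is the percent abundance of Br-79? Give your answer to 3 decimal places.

50.690%

Let x be the fractional abundance of Br-79; then Br-81 has abundance 1 − x.
78.91834·x + 80.91629·(1 − x) = 79.90353
(78.91834 − 80.91629)·x = 79.90353 − 80.91629
x = -1.01276 / -1.99795 = 0.50690 → 50.690% Br-79, 49.310% Br-81.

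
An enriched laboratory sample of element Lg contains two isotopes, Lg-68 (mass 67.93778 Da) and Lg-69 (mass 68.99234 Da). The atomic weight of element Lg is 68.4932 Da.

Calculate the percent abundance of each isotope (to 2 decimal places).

Lg-68: 47.33%, Lg-69: 52.67%

With x = fraction of Lg-68 (so Lg-69 is 1 − x):
67.93778·x + 68.99234·(1 − x) = 68.4932
(67.93778 − 68.99234)·x = 68.4932 − 68.99234
x = -0.49914 / -1.05456 = 0.47332 → 47.33% Lg-68, 52.67% Lg-69.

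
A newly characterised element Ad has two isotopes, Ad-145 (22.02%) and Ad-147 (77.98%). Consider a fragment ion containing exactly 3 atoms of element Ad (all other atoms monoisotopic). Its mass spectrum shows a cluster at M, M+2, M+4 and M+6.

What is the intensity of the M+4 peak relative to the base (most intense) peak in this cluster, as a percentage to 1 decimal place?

84.7%

(0.2202 + 0.7798)^3 gives M 0.0107, M+2 0.1134, M+4 0.4017, M+6 0.4742; the largest is M+6.
P(M+6) = C(3,3) × 0.2202^0 × 0.7798^3 = 1 × 1.0000 × 0.47418705 = 0.474187 (base)
P(M+4) = C(3,2) × 0.2202^1 × 0.7798^2 = 3 × 0.2202 × 0.60808804 = 0.401703
Relative intensity = 0.401703 / 0.474187 × 100 = 84.7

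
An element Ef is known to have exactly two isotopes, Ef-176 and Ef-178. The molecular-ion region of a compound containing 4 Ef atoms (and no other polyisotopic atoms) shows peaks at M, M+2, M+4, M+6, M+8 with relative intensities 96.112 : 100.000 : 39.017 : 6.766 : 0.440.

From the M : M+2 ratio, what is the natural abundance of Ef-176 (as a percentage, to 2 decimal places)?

If p is the fraction of Ef that is Ef-176, then I(M+2)/I(M) = [C(4,1)·p^3·(1−p)] / p^4 = 4·(1−p)/p = 100.000/96.112 = 1.0405
(1−p)/p = 1.0405/4 = 0.2601  ⇒  p = 1/(1 + 0.2601) = 0.7936
Ef-176: 79.36%, Ef-178: 20.64%.

79.36%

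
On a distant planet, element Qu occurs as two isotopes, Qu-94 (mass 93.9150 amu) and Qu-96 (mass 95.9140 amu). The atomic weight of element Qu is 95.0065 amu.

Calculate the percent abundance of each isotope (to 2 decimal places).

With x = fraction of Qu-94 (so Qu-96 is 1 − x):
93.9150·x + 95.9140·(1 − x) = 95.0065
(93.9150 − 95.9140)·x = 95.0065 − 95.9140
x = -0.9075 / -1.9990 = 0.45398 → 45.40% Qu-94, 54.60% Qu-96.

Qu-94: 45.40%, Qu-96: 54.60%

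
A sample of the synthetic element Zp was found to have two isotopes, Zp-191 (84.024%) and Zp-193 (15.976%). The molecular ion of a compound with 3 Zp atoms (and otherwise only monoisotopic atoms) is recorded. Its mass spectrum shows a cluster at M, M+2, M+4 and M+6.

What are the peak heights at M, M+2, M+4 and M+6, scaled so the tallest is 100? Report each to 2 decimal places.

100.00 : 57.04 : 10.85 : 0.69

Each Zp atom is independently Zp-191 (p = 0.84024) or Zp-193 (q = 0.15976); the cluster is the binomial expansion (p + q)^3.
P(M) = 0.84024^3 = 0.593212
P(M+2) = 3 × 0.84024^2 × 0.15976^1 = 0.338373
P(M+4) = 3 × 0.84024^1 × 0.15976^2 = 0.064337
P(M+6) = 0.15976^3 = 0.004078
The M peak is largest (0.593212); scaling to 100 gives 100.00 : 57.04 : 10.85 : 0.69.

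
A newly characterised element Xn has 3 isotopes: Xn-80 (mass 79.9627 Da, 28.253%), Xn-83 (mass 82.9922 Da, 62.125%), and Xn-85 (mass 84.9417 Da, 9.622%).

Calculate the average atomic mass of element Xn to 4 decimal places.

Average mass = Σ (abundance × isotope mass) = 0.28253 × 79.9627 + 0.62125 × 82.9922 + 0.09622 × 84.9417
= 22.59186 + 51.55890 + 8.17309 = 82.32385 Da

82.3239 Da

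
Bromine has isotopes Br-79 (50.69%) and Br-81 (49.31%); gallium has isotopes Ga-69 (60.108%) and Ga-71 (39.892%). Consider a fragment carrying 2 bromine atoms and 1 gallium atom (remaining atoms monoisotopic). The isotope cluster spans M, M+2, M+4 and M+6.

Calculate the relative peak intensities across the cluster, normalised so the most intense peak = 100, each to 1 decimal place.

38.3 : 100.0 : 85.8 : 24.1

Bromine pattern (n=2): 0.25694761 : 0.49990478 : 0.24314761
Gallium pattern (n=1): 0.60108 : 0.39892
Convolve the two distributions (both contribute in 2-u steps):
  M: 0.25694761×0.60108 = 0.154446
  M+2: 0.25694761×0.39892 + 0.49990478×0.60108 = 0.402984
  M+4: 0.49990478×0.39892 + 0.24314761×0.60108 = 0.345573
  M+6: 0.24314761×0.39892 = 0.096996
Scale to base peak (0.402984) = 100: 38.3 : 100.0 : 85.8 : 24.1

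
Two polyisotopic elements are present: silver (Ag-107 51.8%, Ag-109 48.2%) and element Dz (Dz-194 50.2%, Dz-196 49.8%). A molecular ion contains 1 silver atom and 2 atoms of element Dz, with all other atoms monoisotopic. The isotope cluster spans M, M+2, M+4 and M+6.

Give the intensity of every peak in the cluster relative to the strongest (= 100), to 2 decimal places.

34.31 : 100.00 : 97.11 : 31.42

Silver pattern (n=1): 0.5180 : 0.4820
Element Dz pattern (n=2): 0.252004 : 0.499992 : 0.248004
Convolve the two distributions (both contribute in 2-u steps):
  M: 0.5180×0.252004 = 0.130538
  M+2: 0.5180×0.499992 + 0.4820×0.252004 = 0.380462
  M+4: 0.5180×0.248004 + 0.4820×0.499992 = 0.369462
  M+6: 0.4820×0.248004 = 0.119538
Scale to base peak (0.380462) = 100: 34.31 : 100.00 : 97.11 : 31.42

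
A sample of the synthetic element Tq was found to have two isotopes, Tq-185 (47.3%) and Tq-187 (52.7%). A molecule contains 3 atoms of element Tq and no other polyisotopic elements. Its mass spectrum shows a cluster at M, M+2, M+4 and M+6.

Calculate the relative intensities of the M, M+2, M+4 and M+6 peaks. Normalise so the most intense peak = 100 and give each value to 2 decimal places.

26.85 : 89.75 : 100.00 : 37.14

The 3 Tq atoms are independent, so intensities follow the terms of (0.473 + 0.527)^3.
P(M) = 0.473^3 = 0.105824
P(M+2) = 3 × 0.473^2 × 0.527^1 = 0.353716
P(M+4) = 3 × 0.473^1 × 0.527^2 = 0.394097
P(M+6) = 0.527^3 = 0.146363
The M+4 peak is largest (0.394097); scaling to 100 gives 26.85 : 89.75 : 100.00 : 37.14.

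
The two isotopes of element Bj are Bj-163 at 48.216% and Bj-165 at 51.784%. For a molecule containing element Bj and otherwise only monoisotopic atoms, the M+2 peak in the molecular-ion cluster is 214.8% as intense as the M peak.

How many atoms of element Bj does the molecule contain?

2

With n Bj atoms, P(M+2)/P(M) = C(n,1)·p^(n−1)q / p^n = n·q/p = n · 0.51784/0.48216.
n = 2.148 × 0.48216/0.51784 = 2.00 ≈ 2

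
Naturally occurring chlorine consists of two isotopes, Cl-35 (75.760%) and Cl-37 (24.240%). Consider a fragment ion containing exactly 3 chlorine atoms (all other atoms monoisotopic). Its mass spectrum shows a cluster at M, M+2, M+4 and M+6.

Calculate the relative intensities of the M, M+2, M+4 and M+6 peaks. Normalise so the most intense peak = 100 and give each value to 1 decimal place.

100.0 : 96.0 : 30.7 : 3.3

Expanding (0.75760 + 0.24240)^3:
P(M) = 0.75760^3 = 0.434830
P(M+2) = 3 × 0.75760^2 × 0.24240^1 = 0.417382
P(M+4) = 3 × 0.75760^1 × 0.24240^2 = 0.133545
P(M+6) = 0.24240^3 = 0.014243
The M peak is largest (0.434830); scaling to 100 gives 100.0 : 96.0 : 30.7 : 3.3.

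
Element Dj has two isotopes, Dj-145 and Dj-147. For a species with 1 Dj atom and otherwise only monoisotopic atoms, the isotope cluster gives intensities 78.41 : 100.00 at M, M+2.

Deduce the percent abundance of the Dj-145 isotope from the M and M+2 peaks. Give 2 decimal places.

43.95%

If p is the fraction of Dj that is Dj-145, then I(M+2)/I(M) = [C(1,1)·p^0·(1−p)] / p^1 = 1·(1−p)/p = 100.00/78.41 = 1.2753
(1−p)/p = 1.2753/1 = 1.2753  ⇒  p = 1/(1 + 1.2753) = 0.4395
Dj-145: 43.95%, Dj-147: 56.05%.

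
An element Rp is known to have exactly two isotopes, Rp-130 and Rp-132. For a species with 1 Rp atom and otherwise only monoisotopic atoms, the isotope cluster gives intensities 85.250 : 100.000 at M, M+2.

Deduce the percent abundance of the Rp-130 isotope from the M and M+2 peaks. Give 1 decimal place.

46.0%

If p is the fraction of Rp that is Rp-130, then I(M+2)/I(M) = [C(1,1)·p^0·(1−p)] / p^1 = 1·(1−p)/p = 100.000/85.250 = 1.1730
(1−p)/p = 1.1730/1 = 1.1730  ⇒  p = 1/(1 + 1.1730) = 0.4602
Rp-130: 46.0%, Rp-132: 54.0%.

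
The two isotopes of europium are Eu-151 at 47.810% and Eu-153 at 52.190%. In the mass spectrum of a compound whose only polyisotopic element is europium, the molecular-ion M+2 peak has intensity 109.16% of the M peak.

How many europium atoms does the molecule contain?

1

With n Eu atoms, P(M+2)/P(M) = C(n,1)·p^(n−1)q / p^n = n·q/p = n · 0.52190/0.47810.
n = 1.0916 × 0.47810/0.52190 = 1.00 ≈ 1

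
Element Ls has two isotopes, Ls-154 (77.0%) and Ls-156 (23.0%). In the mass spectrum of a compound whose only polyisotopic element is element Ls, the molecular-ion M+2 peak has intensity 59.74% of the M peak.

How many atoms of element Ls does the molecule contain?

2

With n Ls atoms, P(M+2)/P(M) = C(n,1)·p^(n−1)q / p^n = n·q/p = n · 0.230/0.770.
n = 0.5974 × 0.770/0.230 = 2.00 ≈ 2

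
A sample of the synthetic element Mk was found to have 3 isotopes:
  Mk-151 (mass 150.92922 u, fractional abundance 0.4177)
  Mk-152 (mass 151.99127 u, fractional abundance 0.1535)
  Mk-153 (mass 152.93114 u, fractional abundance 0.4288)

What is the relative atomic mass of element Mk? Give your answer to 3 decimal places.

151.951 u

Average mass = Σ (abundance × isotope mass) = 0.4177 × 150.92922 + 0.1535 × 151.99127 + 0.4288 × 152.93114
= 63.043135 + 23.330660 + 65.576873 = 151.950668 u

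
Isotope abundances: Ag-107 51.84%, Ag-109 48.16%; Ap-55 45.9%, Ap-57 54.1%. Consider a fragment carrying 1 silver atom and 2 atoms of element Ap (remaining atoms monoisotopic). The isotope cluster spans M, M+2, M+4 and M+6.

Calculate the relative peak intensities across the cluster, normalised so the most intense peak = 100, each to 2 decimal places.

27.94 : 91.82 : 100.00 : 36.06

Silver pattern (n=1): 0.5184 : 0.4816
Element Ap pattern (n=2): 0.210681 : 0.496638 : 0.292681
Convolve the two distributions (both contribute in 2-u steps):
  M: 0.5184×0.210681 = 0.109217
  M+2: 0.5184×0.496638 + 0.4816×0.210681 = 0.358921
  M+4: 0.5184×0.292681 + 0.4816×0.496638 = 0.390907
  M+6: 0.4816×0.292681 = 0.140955
Scale to base peak (0.390907) = 100: 27.94 : 91.82 : 100.00 : 36.06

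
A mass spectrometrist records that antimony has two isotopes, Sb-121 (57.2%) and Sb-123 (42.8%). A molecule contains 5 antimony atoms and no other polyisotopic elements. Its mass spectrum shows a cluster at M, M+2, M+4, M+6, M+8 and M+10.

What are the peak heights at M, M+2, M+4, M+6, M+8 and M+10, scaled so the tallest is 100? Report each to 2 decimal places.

The 5 Sb atoms are independent, so intensities follow the terms of (0.572 + 0.428)^5.
P(M) = 0.572^5 = 0.061232
P(M+2) = 5 × 0.572^4 × 0.428^1 = 0.229086
P(M+4) = 10 × 0.572^3 × 0.428^2 = 0.342827
P(M+6) = 10 × 0.572^2 × 0.428^3 = 0.256521
P(M+8) = 5 × 0.572^1 × 0.428^4 = 0.095971
P(M+10) = 0.428^5 = 0.014362
The M+4 peak is largest (0.342827); scaling to 100 gives 17.86 : 66.82 : 100.00 : 74.83 : 27.99 : 4.19.

17.86 : 66.82 : 100.00 : 74.83 : 27.99 : 4.19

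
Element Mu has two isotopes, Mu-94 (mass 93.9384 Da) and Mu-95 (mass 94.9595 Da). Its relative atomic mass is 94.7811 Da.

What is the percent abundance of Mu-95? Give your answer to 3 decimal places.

82.529%

Let x be the fractional abundance of Mu-94; then Mu-95 has abundance 1 − x.
93.9384·x + 94.9595·(1 − x) = 94.7811
(93.9384 − 94.9595)·x = 94.7811 − 94.9595
x = -0.1784 / -1.0211 = 0.17471 → 17.471% Mu-94, 82.529% Mu-95.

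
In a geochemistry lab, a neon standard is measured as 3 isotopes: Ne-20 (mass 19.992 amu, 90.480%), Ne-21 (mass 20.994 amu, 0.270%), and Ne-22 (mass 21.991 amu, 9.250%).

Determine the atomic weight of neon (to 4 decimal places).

20.1796 amu

Weight each isotope mass by its fractional abundance: 0.90480 × 19.992 + 0.00270 × 20.994 + 0.09250 × 21.991
= 18.08876 + 0.05668 + 2.03417 = 20.17961 amu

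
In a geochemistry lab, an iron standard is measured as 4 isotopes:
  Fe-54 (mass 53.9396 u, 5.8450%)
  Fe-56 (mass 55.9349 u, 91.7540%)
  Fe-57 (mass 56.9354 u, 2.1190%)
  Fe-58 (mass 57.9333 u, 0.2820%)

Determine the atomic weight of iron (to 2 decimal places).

55.85 u

Ar = Σ fᵢ·mᵢ = 0.058450 × 53.9396 + 0.917540 × 55.9349 + 0.021190 × 56.9354 + 0.002820 × 57.9333
= 3.15277 + 51.32251 + 1.20646 + 0.16337 = 55.84511 u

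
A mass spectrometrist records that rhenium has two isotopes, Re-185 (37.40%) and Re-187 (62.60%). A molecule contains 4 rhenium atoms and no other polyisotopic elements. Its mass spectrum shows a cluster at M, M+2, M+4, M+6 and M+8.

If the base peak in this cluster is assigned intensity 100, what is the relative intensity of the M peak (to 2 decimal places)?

Binomial terms of (0.3740 + 0.6260)^4: M 0.0196, M+2 0.1310, M+4 0.3289, M+6 0.3670, M+8 0.1536 → M+6 is the base peak.
P(M+6) = C(4,3) × 0.3740^1 × 0.6260^3 = 4 × 0.3740 × 0.24531438 = 0.366990 (base)
P(M) = C(4,0) × 0.3740^4 × 0.6260^0 = 1 × 0.0195653 × 1.0000 = 0.019565
Relative intensity = 0.019565 / 0.366990 × 100 = 5.33

5.33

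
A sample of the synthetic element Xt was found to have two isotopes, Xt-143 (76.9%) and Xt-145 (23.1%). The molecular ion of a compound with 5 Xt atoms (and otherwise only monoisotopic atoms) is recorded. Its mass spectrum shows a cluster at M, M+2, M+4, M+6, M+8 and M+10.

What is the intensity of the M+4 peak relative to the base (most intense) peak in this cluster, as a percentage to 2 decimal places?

60.08%

(0.769 + 0.231)^5 gives M 0.2689, M+2 0.4039, M+4 0.2427, M+6 0.0729, M+8 0.0109, M+10 0.0007; the largest is M+2.
P(M+2) = C(5,1) × 0.769^4 × 0.231^1 = 5 × 0.34970783 × 0.2310 = 0.403913 (base)
P(M+4) = C(5,2) × 0.769^3 × 0.231^2 = 10 × 0.45475661 × 0.053361 = 0.242663
Relative intensity = 0.242663 / 0.403913 × 100 = 60.08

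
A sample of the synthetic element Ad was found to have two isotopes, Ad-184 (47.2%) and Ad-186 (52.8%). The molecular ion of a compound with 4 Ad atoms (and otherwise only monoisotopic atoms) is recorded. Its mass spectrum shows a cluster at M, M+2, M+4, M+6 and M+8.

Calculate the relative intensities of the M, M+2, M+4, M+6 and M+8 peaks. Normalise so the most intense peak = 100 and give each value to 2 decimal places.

The 4 Ad atoms are independent, so intensities follow the terms of (0.472 + 0.528)^4.
P(M) = 0.472^4 = 0.049633
P(M+2) = 4 × 0.472^3 × 0.528^1 = 0.222085
P(M+4) = 6 × 0.472^2 × 0.528^2 = 0.372652
P(M+6) = 4 × 0.472^1 × 0.528^3 = 0.277910
P(M+8) = 0.528^4 = 0.077721
The M+4 peak is largest (0.372652); scaling to 100 gives 13.32 : 59.60 : 100.00 : 74.58 : 20.86.

13.32 : 59.60 : 100.00 : 74.58 : 20.86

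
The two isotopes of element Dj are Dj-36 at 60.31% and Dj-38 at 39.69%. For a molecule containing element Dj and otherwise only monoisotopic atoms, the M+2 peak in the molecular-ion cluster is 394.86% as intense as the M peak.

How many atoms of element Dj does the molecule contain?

6

For n independent Dj atoms, I(M+2)/I(M) = n · (abundance Dj-38) / (abundance Dj-36) = n · 0.3969/0.6031.
n = 3.9486 × 0.6031/0.3969 = 6.00 ≈ 6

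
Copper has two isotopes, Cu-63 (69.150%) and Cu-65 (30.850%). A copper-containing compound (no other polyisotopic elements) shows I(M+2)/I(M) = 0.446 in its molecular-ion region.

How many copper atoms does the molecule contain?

For n independent Cu atoms, I(M+2)/I(M) = n · (abundance Cu-65) / (abundance Cu-63) = n · 0.30850/0.69150.
n = 0.446 × 0.69150/0.30850 = 1.00 ≈ 1

1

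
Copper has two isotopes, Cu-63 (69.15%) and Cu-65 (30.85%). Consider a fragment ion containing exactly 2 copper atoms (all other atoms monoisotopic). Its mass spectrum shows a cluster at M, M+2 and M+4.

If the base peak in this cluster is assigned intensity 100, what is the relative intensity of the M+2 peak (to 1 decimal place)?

89.2

(0.6915 + 0.3085)^2 gives M 0.4782, M+2 0.4267, M+4 0.0952; the largest is M.
P(M) = C(2,0) × 0.6915^2 × 0.3085^0 = 1 × 0.47817225 × 1.0000 = 0.478172 (base)
P(M+2) = C(2,1) × 0.6915^1 × 0.3085^1 = 2 × 0.6915 × 0.3085 = 0.426656
Relative intensity = 0.426656 / 0.478172 × 100 = 89.2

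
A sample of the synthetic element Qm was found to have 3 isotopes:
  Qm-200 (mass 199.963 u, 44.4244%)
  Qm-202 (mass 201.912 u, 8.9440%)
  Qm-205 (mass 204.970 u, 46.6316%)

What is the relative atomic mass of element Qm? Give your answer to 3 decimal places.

202.472 u

Ar = Σ fᵢ·mᵢ = 0.444244 × 199.963 + 0.089440 × 201.912 + 0.466316 × 204.970
= 88.8324 + 18.0590 + 95.5808 = 202.4722 u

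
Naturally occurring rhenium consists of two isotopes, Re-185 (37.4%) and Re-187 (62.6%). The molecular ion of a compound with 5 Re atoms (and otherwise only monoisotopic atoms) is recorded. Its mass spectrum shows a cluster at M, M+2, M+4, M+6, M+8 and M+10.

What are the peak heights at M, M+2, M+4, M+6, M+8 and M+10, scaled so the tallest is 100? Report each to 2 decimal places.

2.13 : 17.85 : 59.74 : 100.00 : 83.69 : 28.02

Each Re atom is independently Re-185 (p = 0.374) or Re-187 (q = 0.626); the cluster is the binomial expansion (p + q)^5.
P(M) = 0.374^5 = 0.007317
P(M+2) = 5 × 0.374^4 × 0.626^1 = 0.061239
P(M+4) = 10 × 0.374^3 × 0.626^2 = 0.205005
P(M+6) = 10 × 0.374^2 × 0.626^3 = 0.343136
P(M+8) = 5 × 0.374^1 × 0.626^4 = 0.287170
P(M+10) = 0.626^5 = 0.096133
The M+6 peak is largest (0.343136); scaling to 100 gives 2.13 : 17.85 : 59.74 : 100.00 : 83.69 : 28.02.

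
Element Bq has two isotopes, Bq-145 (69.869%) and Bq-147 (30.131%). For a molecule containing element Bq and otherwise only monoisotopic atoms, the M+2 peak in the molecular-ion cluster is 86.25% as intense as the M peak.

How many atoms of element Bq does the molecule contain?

For n independent Bq atoms, I(M+2)/I(M) = n · (abundance Bq-147) / (abundance Bq-145) = n · 0.30131/0.69869.
n = 0.8625 × 0.69869/0.30131 = 2.00 ≈ 2

2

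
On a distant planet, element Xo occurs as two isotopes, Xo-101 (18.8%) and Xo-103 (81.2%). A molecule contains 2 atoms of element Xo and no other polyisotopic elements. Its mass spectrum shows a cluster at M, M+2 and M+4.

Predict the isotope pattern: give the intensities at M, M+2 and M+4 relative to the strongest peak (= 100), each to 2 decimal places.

Each Xo atom is independently Xo-101 (p = 0.188) or Xo-103 (q = 0.812); the cluster is the binomial expansion (p + q)^2.
P(M) = 0.188^2 = 0.035344
P(M+2) = 2 × 0.188^1 × 0.812^1 = 0.305312
P(M+4) = 0.812^2 = 0.659344
The M+4 peak is largest (0.659344); scaling to 100 gives 5.36 : 46.31 : 100.00.

5.36 : 46.31 : 100.00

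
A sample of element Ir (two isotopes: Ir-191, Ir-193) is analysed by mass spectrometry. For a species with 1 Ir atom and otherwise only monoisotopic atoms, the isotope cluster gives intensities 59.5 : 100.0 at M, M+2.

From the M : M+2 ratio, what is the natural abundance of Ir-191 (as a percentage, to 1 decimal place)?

Write p for the Ir-191 fraction. I(M+2)/I(M) = [C(1,1)·p^0·(1−p)] / p^1 = 1·(1−p)/p = 100.0/59.5 = 1.6807
(1−p)/p = 1.6807/1 = 1.6807  ⇒  p = 1/(1 + 1.6807) = 0.3730
Ir-191: 37.3%, Ir-193: 62.7%.

37.3%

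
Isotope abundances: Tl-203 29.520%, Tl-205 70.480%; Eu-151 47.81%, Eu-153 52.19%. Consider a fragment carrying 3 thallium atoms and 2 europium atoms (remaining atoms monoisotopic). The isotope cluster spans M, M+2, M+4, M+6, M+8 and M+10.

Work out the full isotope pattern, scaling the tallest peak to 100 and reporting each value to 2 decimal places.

Thallium pattern (n=3): 0.02572463 : 0.18425524 : 0.43991564 : 0.35010449
Europium pattern (n=2): 0.22857961 : 0.49904078 : 0.27237961
Convolve the two distributions (both contribute in 2-u steps):
  M: 0.02572463×0.22857961 = 0.005880
  M+2: 0.02572463×0.49904078 + 0.18425524×0.22857961 = 0.054955
  M+4: 0.02572463×0.27237961 + 0.18425524×0.49904078 + 0.43991564×0.22857961 = 0.199513
  M+6: 0.18425524×0.27237961 + 0.43991564×0.49904078 + 0.35010449×0.22857961 = 0.349750
  M+8: 0.43991564×0.27237961 + 0.35010449×0.49904078 = 0.294540
  M+10: 0.35010449×0.27237961 = 0.095361
Scale to base peak (0.349750) = 100: 1.68 : 15.71 : 57.04 : 100.00 : 84.21 : 27.27

1.68 : 15.71 : 57.04 : 100.00 : 84.21 : 27.27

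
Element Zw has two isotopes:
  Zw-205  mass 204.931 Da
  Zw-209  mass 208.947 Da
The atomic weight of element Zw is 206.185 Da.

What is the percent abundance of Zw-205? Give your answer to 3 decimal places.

68.775%

With x = fraction of Zw-205 (so Zw-209 is 1 − x):
204.931·x + 208.947·(1 − x) = 206.185
(204.931 − 208.947)·x = 206.185 − 208.947
x = -2.762 / -4.016 = 0.68775 → 68.775% Zw-205, 31.225% Zw-209.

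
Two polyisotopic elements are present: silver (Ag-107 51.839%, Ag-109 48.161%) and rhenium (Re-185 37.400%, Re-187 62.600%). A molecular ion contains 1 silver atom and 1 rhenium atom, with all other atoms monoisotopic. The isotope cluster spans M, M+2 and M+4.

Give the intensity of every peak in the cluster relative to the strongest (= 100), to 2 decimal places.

38.42 : 100.00 : 59.74

Silver pattern (n=1): 0.51839 : 0.48161
Rhenium pattern (n=1): 0.3740 : 0.6260
Convolve the two distributions (both contribute in 2-u steps):
  M: 0.51839×0.3740 = 0.193878
  M+2: 0.51839×0.6260 + 0.48161×0.3740 = 0.504634
  M+4: 0.48161×0.6260 = 0.301488
Scale to base peak (0.504634) = 100: 38.42 : 100.00 : 59.74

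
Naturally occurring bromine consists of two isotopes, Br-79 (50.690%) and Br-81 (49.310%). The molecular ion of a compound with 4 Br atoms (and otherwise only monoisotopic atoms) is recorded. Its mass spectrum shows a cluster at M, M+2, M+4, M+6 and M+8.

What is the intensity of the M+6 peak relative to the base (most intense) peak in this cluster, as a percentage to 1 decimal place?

Term probabilities: M 0.0660, M+2 0.2569, M+4 0.3749, M+6 0.2431, M+8 0.0591. Base peak = M+4.
P(M+4) = C(4,2) × 0.50690^2 × 0.49310^2 = 6 × 0.25694761 × 0.24314761 = 0.374857 (base)
P(M+6) = C(4,3) × 0.50690^1 × 0.49310^3 = 4 × 0.5069 × 0.11989609 = 0.243101
Relative intensity = 0.243101 / 0.374857 × 100 = 64.9

64.9%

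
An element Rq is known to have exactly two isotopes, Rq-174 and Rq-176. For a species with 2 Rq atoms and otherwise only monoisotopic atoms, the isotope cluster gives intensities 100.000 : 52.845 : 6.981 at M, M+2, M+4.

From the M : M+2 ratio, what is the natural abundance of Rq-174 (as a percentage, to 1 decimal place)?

79.1%

If p is the fraction of Rq that is Rq-174, then I(M+2)/I(M) = [C(2,1)·p^1·(1−p)] / p^2 = 2·(1−p)/p = 52.845/100.000 = 0.5284
(1−p)/p = 0.5284/2 = 0.2642  ⇒  p = 1/(1 + 0.2642) = 0.7910
Rq-174: 79.1%, Rq-176: 20.9%.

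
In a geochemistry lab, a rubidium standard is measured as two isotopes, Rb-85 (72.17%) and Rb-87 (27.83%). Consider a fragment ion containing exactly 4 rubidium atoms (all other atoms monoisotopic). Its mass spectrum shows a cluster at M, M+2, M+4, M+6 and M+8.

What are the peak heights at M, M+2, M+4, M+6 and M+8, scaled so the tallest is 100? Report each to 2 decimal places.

Each Rb atom is independently Rb-85 (p = 0.7217) or Rb-87 (q = 0.2783); the cluster is the binomial expansion (p + q)^4.
P(M) = 0.7217^4 = 0.271286
P(M+2) = 4 × 0.7217^3 × 0.2783^1 = 0.418450
P(M+4) = 6 × 0.7217^2 × 0.2783^2 = 0.242042
P(M+6) = 4 × 0.7217^1 × 0.2783^3 = 0.062224
P(M+8) = 0.2783^4 = 0.005999
The M+2 peak is largest (0.418450); scaling to 100 gives 64.83 : 100.00 : 57.84 : 14.87 : 1.43.

64.83 : 100.00 : 57.84 : 14.87 : 1.43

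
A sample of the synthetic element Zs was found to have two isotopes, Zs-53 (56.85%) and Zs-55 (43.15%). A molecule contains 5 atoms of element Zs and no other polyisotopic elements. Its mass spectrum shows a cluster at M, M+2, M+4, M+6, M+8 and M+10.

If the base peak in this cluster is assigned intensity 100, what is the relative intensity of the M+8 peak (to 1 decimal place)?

28.8

Term probabilities: M 0.0594, M+2 0.2254, M+4 0.3421, M+6 0.2597, M+8 0.0985, M+10 0.0150. Base peak = M+4.
P(M+4) = C(5,2) × 0.5685^3 × 0.4315^2 = 10 × 0.18373479 × 0.18619225 = 0.342100 (base)
P(M+8) = C(5,4) × 0.5685^1 × 0.4315^4 = 5 × 0.5685 × 0.03466755 = 0.098543
Relative intensity = 0.098543 / 0.342100 × 100 = 28.8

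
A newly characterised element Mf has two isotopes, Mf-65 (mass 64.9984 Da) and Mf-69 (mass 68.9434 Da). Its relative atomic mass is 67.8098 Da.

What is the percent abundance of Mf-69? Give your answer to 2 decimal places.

With x = fraction of Mf-65 (so Mf-69 is 1 − x):
64.9984·x + 68.9434·(1 − x) = 67.8098
(64.9984 − 68.9434)·x = 67.8098 − 68.9434
x = -1.1336 / -3.9450 = 0.28735 → 28.74% Mf-65, 71.26% Mf-69.

71.26%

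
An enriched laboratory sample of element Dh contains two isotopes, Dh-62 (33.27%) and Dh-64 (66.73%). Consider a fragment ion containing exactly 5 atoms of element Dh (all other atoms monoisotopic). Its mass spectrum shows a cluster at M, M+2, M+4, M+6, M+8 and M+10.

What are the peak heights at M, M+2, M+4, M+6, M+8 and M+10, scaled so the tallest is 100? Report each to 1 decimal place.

Each Dh atom is independently Dh-62 (p = 0.3327) or Dh-64 (q = 0.6673); the cluster is the binomial expansion (p + q)^5.
P(M) = 0.3327^5 = 0.004076
P(M+2) = 5 × 0.3327^4 × 0.6673^1 = 0.040879
P(M+4) = 10 × 0.3327^3 × 0.6673^2 = 0.163984
P(M+6) = 10 × 0.3327^2 × 0.6673^3 = 0.328904
P(M+8) = 5 × 0.3327^1 × 0.6673^4 = 0.329843
P(M+10) = 0.6673^5 = 0.132314
The M+8 peak is largest (0.329843); scaling to 100 gives 1.2 : 12.4 : 49.7 : 99.7 : 100.0 : 40.1.

1.2 : 12.4 : 49.7 : 99.7 : 100.0 : 40.1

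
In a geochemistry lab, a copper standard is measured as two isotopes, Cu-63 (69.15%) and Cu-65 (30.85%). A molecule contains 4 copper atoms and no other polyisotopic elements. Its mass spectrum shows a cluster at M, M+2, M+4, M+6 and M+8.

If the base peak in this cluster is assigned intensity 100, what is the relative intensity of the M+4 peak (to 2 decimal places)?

(0.6915 + 0.3085)^4 gives M 0.2286, M+2 0.4080, M+4 0.2731, M+6 0.0812, M+8 0.0091; the largest is M+2.
P(M+2) = C(4,1) × 0.6915^3 × 0.3085^1 = 4 × 0.33065611 × 0.3085 = 0.408030 (base)
P(M+4) = C(4,2) × 0.6915^2 × 0.3085^2 = 6 × 0.47817225 × 0.09517225 = 0.273052
Relative intensity = 0.273052 / 0.408030 × 100 = 66.92

66.92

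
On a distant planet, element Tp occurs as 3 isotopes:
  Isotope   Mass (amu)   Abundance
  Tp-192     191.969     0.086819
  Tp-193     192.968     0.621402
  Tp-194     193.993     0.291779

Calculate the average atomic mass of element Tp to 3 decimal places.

193.180 amu

Average mass = Σ (abundance × isotope mass) = 0.086819 × 191.969 + 0.621402 × 192.968 + 0.291779 × 193.993
= 16.6666 + 119.9107 + 56.6031 = 193.1804 amu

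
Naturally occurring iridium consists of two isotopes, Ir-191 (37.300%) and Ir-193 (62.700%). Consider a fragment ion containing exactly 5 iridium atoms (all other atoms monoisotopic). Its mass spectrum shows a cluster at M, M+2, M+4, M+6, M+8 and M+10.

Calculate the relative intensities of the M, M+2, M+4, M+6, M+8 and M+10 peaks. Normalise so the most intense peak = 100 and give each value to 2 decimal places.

Each Ir atom is independently Ir-191 (p = 0.37300) or Ir-193 (q = 0.62700); the cluster is the binomial expansion (p + q)^5.
P(M) = 0.37300^5 = 0.007220
P(M+2) = 5 × 0.37300^4 × 0.62700^1 = 0.060684
P(M+4) = 10 × 0.37300^3 × 0.62700^2 = 0.204015
P(M+6) = 10 × 0.37300^2 × 0.62700^3 = 0.342942
P(M+8) = 5 × 0.37300^1 × 0.62700^4 = 0.288237
P(M+10) = 0.62700^5 = 0.096903
The M+6 peak is largest (0.342942); scaling to 100 gives 2.11 : 17.70 : 59.49 : 100.00 : 84.05 : 28.26.

2.11 : 17.70 : 59.49 : 100.00 : 84.05 : 28.26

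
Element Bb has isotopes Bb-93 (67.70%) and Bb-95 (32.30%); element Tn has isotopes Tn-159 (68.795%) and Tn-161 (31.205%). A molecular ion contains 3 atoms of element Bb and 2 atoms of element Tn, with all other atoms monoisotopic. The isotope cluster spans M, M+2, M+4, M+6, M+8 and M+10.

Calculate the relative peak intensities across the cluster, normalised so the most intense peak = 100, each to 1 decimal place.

Element Bb pattern (n=3): 0.31028873 : 0.4441208 : 0.2118922 : 0.03369827
Element Tn pattern (n=2): 0.4732752 : 0.42934959 : 0.0973752
Convolve the two distributions (both contribute in 2-u steps):
  M: 0.31028873×0.4732752 = 0.146852
  M+2: 0.31028873×0.42934959 + 0.4441208×0.4732752 = 0.343414
  M+4: 0.31028873×0.0973752 + 0.4441208×0.42934959 + 0.2118922×0.4732752 = 0.321181
  M+6: 0.4441208×0.0973752 + 0.2118922×0.42934959 + 0.03369827×0.4732752 = 0.150171
  M+8: 0.2118922×0.0973752 + 0.03369827×0.42934959 = 0.035101
  M+10: 0.03369827×0.0973752 = 0.003281
Scale to base peak (0.343414) = 100: 42.8 : 100.0 : 93.5 : 43.7 : 10.2 : 1.0

42.8 : 100.0 : 93.5 : 43.7 : 10.2 : 1.0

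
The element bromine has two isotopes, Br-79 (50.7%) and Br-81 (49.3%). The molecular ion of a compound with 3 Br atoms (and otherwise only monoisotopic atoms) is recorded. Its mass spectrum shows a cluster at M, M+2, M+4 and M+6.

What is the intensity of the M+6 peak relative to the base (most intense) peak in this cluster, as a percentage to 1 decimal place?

31.5%

(0.507 + 0.493)^3 gives M 0.1303, M+2 0.3802, M+4 0.3697, M+6 0.1198; the largest is M+2.
P(M+2) = C(3,1) × 0.507^2 × 0.493^1 = 3 × 0.257049 × 0.4930 = 0.380175 (base)
P(M+6) = C(3,3) × 0.507^0 × 0.493^3 = 1 × 1.0000 × 0.11982316 = 0.119823
Relative intensity = 0.119823 / 0.380175 × 100 = 31.5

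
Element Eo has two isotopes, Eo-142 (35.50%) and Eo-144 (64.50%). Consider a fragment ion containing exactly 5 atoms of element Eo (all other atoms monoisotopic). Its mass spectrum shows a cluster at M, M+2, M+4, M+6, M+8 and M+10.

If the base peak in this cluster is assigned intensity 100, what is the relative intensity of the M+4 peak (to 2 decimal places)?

55.04

Term probabilities: M 0.0056, M+2 0.0512, M+4 0.1861, M+6 0.3382, M+8 0.3072, M+10 0.1116. Base peak = M+6.
P(M+6) = C(5,3) × 0.3550^2 × 0.6450^3 = 10 × 0.126025 × 0.26833613 = 0.338171 (base)
P(M+4) = C(5,2) × 0.3550^3 × 0.6450^2 = 10 × 0.04473887 × 0.416025 = 0.186125
Relative intensity = 0.186125 / 0.338171 × 100 = 55.04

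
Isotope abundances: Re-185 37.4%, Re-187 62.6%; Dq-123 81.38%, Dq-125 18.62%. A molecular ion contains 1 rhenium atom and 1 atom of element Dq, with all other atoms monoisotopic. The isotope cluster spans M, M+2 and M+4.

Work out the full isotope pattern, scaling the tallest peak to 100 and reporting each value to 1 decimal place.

52.6 : 100.0 : 20.1

Rhenium pattern (n=1): 0.3740 : 0.6260
Element Dq pattern (n=1): 0.8138 : 0.1862
Convolve the two distributions (both contribute in 2-u steps):
  M: 0.3740×0.8138 = 0.304361
  M+2: 0.3740×0.1862 + 0.6260×0.8138 = 0.579078
  M+4: 0.6260×0.1862 = 0.116561
Scale to base peak (0.579078) = 100: 52.6 : 100.0 : 20.1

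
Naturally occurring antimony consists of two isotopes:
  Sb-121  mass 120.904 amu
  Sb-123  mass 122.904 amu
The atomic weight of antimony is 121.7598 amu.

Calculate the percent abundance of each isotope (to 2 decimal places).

Sb-121: 57.21%, Sb-123: 42.79%

Let x be the fractional abundance of Sb-121; then Sb-123 has abundance 1 − x.
120.904·x + 122.904·(1 − x) = 121.7598
(120.904 − 122.904)·x = 121.7598 − 122.904
x = -1.1442 / -2.000 = 0.57210 → 57.21% Sb-121, 42.79% Sb-123.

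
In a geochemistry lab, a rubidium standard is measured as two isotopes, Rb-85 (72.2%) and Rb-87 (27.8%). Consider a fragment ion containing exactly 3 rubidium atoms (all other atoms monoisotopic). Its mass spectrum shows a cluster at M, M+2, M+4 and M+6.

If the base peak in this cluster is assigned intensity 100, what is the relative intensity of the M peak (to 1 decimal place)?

86.6

(0.722 + 0.278)^3 gives M 0.3764, M+2 0.4348, M+4 0.1674, M+6 0.0215; the largest is M+2.
P(M+2) = C(3,1) × 0.722^2 × 0.278^1 = 3 × 0.521284 × 0.2780 = 0.434751 (base)
P(M) = C(3,0) × 0.722^3 × 0.278^0 = 1 × 0.37636705 × 1.0000 = 0.376367
Relative intensity = 0.376367 / 0.434751 × 100 = 86.6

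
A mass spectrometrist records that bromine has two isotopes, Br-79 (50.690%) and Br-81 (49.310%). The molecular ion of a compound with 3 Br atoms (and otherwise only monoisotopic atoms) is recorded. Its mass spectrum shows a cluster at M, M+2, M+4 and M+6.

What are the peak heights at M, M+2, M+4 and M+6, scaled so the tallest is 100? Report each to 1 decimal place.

Expanding (0.50690 + 0.49310)^3:
P(M) = 0.50690^3 = 0.130247
P(M+2) = 3 × 0.50690^2 × 0.49310^1 = 0.380103
P(M+4) = 3 × 0.50690^1 × 0.49310^2 = 0.369755
P(M+6) = 0.49310^3 = 0.119896
The M+2 peak is largest (0.380103); scaling to 100 gives 34.3 : 100.0 : 97.3 : 31.5.

34.3 : 100.0 : 97.3 : 31.5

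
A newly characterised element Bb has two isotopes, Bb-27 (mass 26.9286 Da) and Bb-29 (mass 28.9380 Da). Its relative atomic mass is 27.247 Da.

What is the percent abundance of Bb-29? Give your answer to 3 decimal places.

With x = fraction of Bb-27 (so Bb-29 is 1 − x):
26.9286·x + 28.9380·(1 − x) = 27.247
(26.9286 − 28.9380)·x = 27.247 − 28.9380
x = -1.6910 / -2.0094 = 0.84154 → 84.154% Bb-27, 15.846% Bb-29.

15.846%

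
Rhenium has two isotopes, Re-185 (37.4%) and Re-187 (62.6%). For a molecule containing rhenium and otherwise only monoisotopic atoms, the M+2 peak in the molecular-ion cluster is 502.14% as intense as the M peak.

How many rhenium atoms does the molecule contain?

3

The M+2/M ratio from n Re atoms is n · q/p = n · 0.626/0.374.
n = 5.0214 × 0.374/0.626 = 3.00 ≈ 3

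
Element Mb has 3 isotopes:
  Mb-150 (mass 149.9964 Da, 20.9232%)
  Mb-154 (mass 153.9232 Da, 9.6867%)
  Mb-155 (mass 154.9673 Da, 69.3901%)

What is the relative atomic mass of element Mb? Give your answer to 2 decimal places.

Ar = Σ fᵢ·mᵢ = 0.209232 × 149.9964 + 0.096867 × 153.9232 + 0.693901 × 154.9673
= 31.38405 + 14.91008 + 107.53196 = 153.82609 Da

153.83 Da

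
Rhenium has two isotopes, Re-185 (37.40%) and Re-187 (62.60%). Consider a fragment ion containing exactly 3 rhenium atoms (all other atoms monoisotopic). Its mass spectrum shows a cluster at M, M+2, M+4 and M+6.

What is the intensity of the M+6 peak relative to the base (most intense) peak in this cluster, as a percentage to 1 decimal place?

Binomial terms of (0.3740 + 0.6260)^3: M 0.0523, M+2 0.2627, M+4 0.4397, M+6 0.2453 → M+4 is the base peak.
P(M+4) = C(3,2) × 0.3740^1 × 0.6260^2 = 3 × 0.3740 × 0.391876 = 0.439685 (base)
P(M+6) = C(3,3) × 0.3740^0 × 0.6260^3 = 1 × 1.0000 × 0.24531438 = 0.245314
Relative intensity = 0.245314 / 0.439685 × 100 = 55.8

55.8%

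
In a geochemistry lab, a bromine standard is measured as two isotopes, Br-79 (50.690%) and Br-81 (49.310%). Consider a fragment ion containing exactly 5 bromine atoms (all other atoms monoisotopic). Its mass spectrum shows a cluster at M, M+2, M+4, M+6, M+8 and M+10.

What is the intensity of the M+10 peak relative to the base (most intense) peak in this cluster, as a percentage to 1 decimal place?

9.2%

Binomial terms of (0.50690 + 0.49310)^5: M 0.0335, M+2 0.1628, M+4 0.3167, M+6 0.3081, M+8 0.1498, M+10 0.0292 → M+4 is the base peak.
P(M+4) = C(5,2) × 0.50690^3 × 0.49310^2 = 10 × 0.13024674 × 0.24314761 = 0.316692 (base)
P(M+10) = C(5,5) × 0.50690^0 × 0.49310^5 = 1 × 1.0000 × 0.02915245 = 0.029152
Relative intensity = 0.029152 / 0.316692 × 100 = 9.2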